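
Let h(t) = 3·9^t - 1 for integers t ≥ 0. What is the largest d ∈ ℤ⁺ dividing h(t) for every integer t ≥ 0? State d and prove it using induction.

d = 2

Computing the first values: h(0) = 2 and h(1) = 26; gcd(2, 26) = 2, so d ≤ 2.
We prove 2 | 3·9^t - 1 for all t ≥ 0 by induction on t.
Base case (t = 0): h(0) = 2 = 2·(1), so 2 | h(0).
Suppose the result is true for t = k, i.e. 2 | h(k). Then
h(k+1) = 3·9^(k+1) - 1 = 9·(3·9^k - 1) + 8 = 9·h(k) + 8. The first term is divisible by 2 by the inductive hypothesis, and 8 is divisible by 2. Hence 2 | h(k+1).
By induction, the statement is established for all t ≥ 0.
Therefore the largest such d is 2.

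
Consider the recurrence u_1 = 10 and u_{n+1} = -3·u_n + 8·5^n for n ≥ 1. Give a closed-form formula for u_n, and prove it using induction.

u_n = 5(-3)^(n - 1) + 5^n

Computing the first terms: u_1 = 10, u_2 = 10, u_3 = 170. This suggests u_n = 5(-3)^(n - 1) + 5^n.
Base step (n = 1): the formula gives 10 = 10 = u_1.
Inductive step: assume the claim holds for n = p, so u_p = 5(-3)^(p - 1) + 5^p.
Then u_{p+1} = -3·u_p + 8·5^p = -3·(5(-3)^(p - 1) + 5^p) + 8·5^p = 5(-3)^p + 5^(p + 1) = 5(-3)^((p+1) - 1) + 5^(p+1),
which is the claimed formula at n = p+1.
By the principle of mathematical induction, the result holds for all n ≥ 1.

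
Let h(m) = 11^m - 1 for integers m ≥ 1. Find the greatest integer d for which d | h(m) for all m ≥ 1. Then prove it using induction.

d = 10

Computing the first values: h(1) = 10 and h(2) = 120; gcd(10, 120) = 10, so d ≤ 10.
We prove 10 | 11^m - 1 for all m ≥ 1 by induction on m.
Base step (m = 1): h(1) = 10 = 10·(1), so 10 | h(1).
Inductive step: assume the claim holds for m = i, i.e. 10 | h(i). Then
11^{i+1} − 1^{i+1} = 11·11^i − 1·1^i = 11·(11^i − 1^i) + (10)·1^i. The first term is divisible by 10 by the inductive hypothesis, and the second term (10)·1^i is divisible by 10 since 10 | 10. Hence 10 | h(i+1).
By induction, the statement is established for all m ≥ 1.
Therefore the largest such d is 10.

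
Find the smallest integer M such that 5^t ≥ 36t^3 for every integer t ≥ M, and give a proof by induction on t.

M = 6

At t = 5: 3125 < 4500, so the inequality fails and M ≥ 6. We prove 5^t ≥ 36t^3 for all t ≥ 6.
When t = 6: 5^t = 15625 and 36t^3 = 7776, so 15625 ≥ 7776.
Inductive step: suppose the statement holds for some i ≥ 6, so 5^i ≥ 36i^3.
Then 5^(i + 1) = 5·(5^i) ≥ 5·(36i^3).
Also, for i ≥ 6 we have 5·(36i^3) ≥ 36(i+1)^3, since 5 ≥ (1 + 1/i)^3 for all i ≥ 6.
Combining, 5^(i + 1) ≥ 36(i+1)^3.
By induction, the statement is established for all t ≥ 6.
Hence the smallest such M is 6.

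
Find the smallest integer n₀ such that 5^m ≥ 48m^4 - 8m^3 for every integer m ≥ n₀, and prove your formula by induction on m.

n₀ = 8

At m = 7: 78125 < 112504, so the inequality fails and n₀ ≥ 8. We prove 5^m ≥ 48m^4 - 8m^3 for all m ≥ 8.
For the base case m = 8: 5^m = 390625 and 48m^4 - 8m^3 = 192512, so 390625 ≥ 192512.
Inductive step: suppose the statement holds for some j ≥ 8, so 5^j ≥ 48j^4 - 8j^3.
Then 5^(j + 1) = 5·(5^j) ≥ 5·(48j^4 - 8j^3).
Also, for j ≥ 8 we have 5·(48j^4 - 8j^3) ≥ 48(j+1)^4 - 8(j+1)^3, since 5·(48j^4 - 8j^3) − (48(j+1)^4 - 8(j+1)^3) = 192j^4 - 224j^3 - 264j^2 - 168j - 40, which is nonnegative for all j ≥ 8.
Combining, 5^(j + 1) ≥ 48(j+1)^4 - 8(j+1)^3.
By the principle of mathematical induction, the result holds for all m ≥ 8.
Hence the smallest such n₀ is 8.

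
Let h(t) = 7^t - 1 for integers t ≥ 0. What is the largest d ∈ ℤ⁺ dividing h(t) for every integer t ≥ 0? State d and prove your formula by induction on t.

d = 6

Computing the first values: h(0) = 0 and h(1) = 6; gcd(0, 6) = 6, so d ≤ 6.
We prove 6 | 7^t - 1 for all t ≥ 0 by induction on t.
Base step (t = 0): h(0) = 0 = 6·(0), so 6 | h(0).
Suppose the result is true for t = p, i.e. 6 | h(p). Then
h(p+1) = 7^(p+1) - 1 = 7·(7^p - 1) + 6 = 7·h(p) + 6. The first term is divisible by 6 by the inductive hypothesis, and 6 is divisible by 6. Hence 6 | h(p+1).
Hence, by induction on t, the claim holds for every t ≥ 0.
Therefore the largest such d is 6.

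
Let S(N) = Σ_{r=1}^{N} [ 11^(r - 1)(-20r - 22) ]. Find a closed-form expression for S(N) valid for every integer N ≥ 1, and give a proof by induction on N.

We claim S(N) = -2·11^N(N + 1) + 2 for all N ≥ 1.
Base step (N = 1): S(1) = -42, and the closed form gives -42. They agree.
Inductive step: suppose the statement holds for some r ≥ 1, so S(r) = -2·11^r(r + 1) + 2.
Then S(r+1) = S(r) + (11^r(-20r - 42)) = (-2·11^r(r + 1) + 2) + (11^r(-20r - 42)).
Simplifying, S(r+1) = -22·11^r·r - 44·11^r + 2 = -2·11^(r+1)((r+1) + 1) + 2,
which is the closed form with N = r+1.
Hence, by induction on N, the claim holds for every N ≥ 1.

S(N) = -2·11^N(N + 1) + 2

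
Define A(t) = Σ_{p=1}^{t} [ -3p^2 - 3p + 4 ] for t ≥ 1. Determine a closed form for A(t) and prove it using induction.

A(t) = -t(t^2 + 3t - 2)

We claim A(t) = -t(t^2 + 3t - 2) for all t ≥ 1.
When t = 1: A(1) = -2, and the closed form gives -2. They agree.
Inductive step: suppose the statement holds for some p ≥ 1, so A(p) = p(-p^2 - 3p + 2).
Then A(p+1) = A(p) + (-3p - 3(p + 1)^2 + 1) = (p(-p^2 - 3p + 2)) + (-3p - 3(p + 1)^2 + 1).
Simplifying, A(p+1) = -(p + 1)(p^2 + 5p + 2) = -(p+1)((p+1)^2 + 3(p+1) - 2),
which is the closed form with t = p+1.
By induction, the statement is established for all t ≥ 1.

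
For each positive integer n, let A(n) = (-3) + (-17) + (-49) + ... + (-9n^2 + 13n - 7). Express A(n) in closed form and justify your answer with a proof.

A(n) = -n(3n^2 - 2n + 2)

We claim A(n) = -n(3n^2 - 2n + 2) for all n ≥ 1.
Base case (n = 1): A(1) = -3, and the closed form gives -3. They agree.
For the inductive step, assume it holds for an arbitrary p ≥ 1, so A(p) = p(-3p^2 + 2p - 2).
Then A(p+1) = A(p) + (13p - 9(p + 1)^2 + 6) = (p(-3p^2 + 2p - 2)) + (13p - 9(p + 1)^2 + 6).
Simplifying, A(p+1) = -(p + 1)(3p^2 + 4p + 3) = -(p+1)(3(p+1)^2 - 2(p+1) + 2),
which is the closed form with n = p+1.
This completes the induction.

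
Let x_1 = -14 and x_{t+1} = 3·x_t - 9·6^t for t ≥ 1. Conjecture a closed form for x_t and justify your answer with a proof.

x_t = 4·3^(t - 1) - 3·6^t

Computing the first terms: x_1 = -14, x_2 = -96, x_3 = -612. This suggests x_t = 4·3^(t - 1) - 3·6^t.
Base step (t = 1): the formula gives -14 = -14 = x_1.
Suppose the result is true for t = r, so x_r = 4·3^(r - 1) - 3·6^r.
Then x_{r+1} = 3·x_r - 9·6^r = 3·(4·3^(r - 1) - 3·6^r) - 9·6^r = 4·3^r - 3·6^(r + 1) = 4·3^((r+1) - 1) - 3·6^(r+1),
which is the claimed formula at t = r+1.
By induction, the statement is established for all t ≥ 1.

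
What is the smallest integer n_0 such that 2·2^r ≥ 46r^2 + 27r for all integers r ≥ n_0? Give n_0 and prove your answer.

n_0 = 12

At r = 11: 4096 < 5863, so the inequality fails and n_0 ≥ 12. We prove 2·2^r ≥ 46r^2 + 27r for all r ≥ 12.
For the base case r = 12: 2·2^r = 8192 and 46r^2 + 27r = 6948, so 8192 ≥ 6948.
For the inductive step, assume it holds for an arbitrary m ≥ 12, so 2·2^m ≥ 46m^2 + 27m.
Then 2·2^(m + 1) = 2·(2·2^m) ≥ 2·(46m^2 + 27m).
Also, for m ≥ 12 we have 2·(46m^2 + 27m) ≥ 46(m+1)^2 + 27(m+1), since 2·(46m^2 + 27m) − (46(m+1)^2 + 27(m+1)) = 46m^2 - 65m - 73, which is nonnegative for all m ≥ 12.
Combining, 2·2^(m + 1) ≥ 46(m+1)^2 + 27(m+1).
By induction, the statement is established for all r ≥ 12.
Hence the smallest such n_0 is 12.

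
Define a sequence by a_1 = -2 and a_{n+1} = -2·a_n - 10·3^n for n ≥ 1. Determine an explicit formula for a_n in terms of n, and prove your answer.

a_n = (-2)^(n + 1) - 2·3^n

Computing the first terms: a_1 = -2, a_2 = -26, a_3 = -38. This suggests a_n = (-2)^(n + 1) - 2·3^n.
Base case (n = 1): the formula gives -2 = -2 = a_1.
Suppose the result is true for n = r, so a_r = (-2)^(r + 1) - 2·3^r.
Then a_{r+1} = -2·a_r - 10·3^r = -2·((-2)^(r + 1) - 2·3^r) - 10·3^r = (-2)^(r + 2) - 2·3^(r + 1) = (-2)^((r+1) + 1) - 2·3^(r+1),
which is the claimed formula at n = r+1.
By induction, the statement is established for all n ≥ 1.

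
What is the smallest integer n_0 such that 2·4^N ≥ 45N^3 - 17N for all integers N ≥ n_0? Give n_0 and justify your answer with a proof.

At N = 6: 8192 < 9618, so the inequality fails and n_0 ≥ 7. We prove 2·4^N ≥ 45N^3 - 17N for all N ≥ 7.
Base case (N = 7): 2·4^N = 32768 and 45N^3 - 17N = 15316, so 32768 ≥ 15316.
For the inductive step, assume it holds for an arbitrary i ≥ 7, so 2·4^i ≥ 45i^3 - 17i.
Then 2·4^(i + 1) = 4·(2·4^i) ≥ 4·(45i^3 - 17i).
Also, for i ≥ 7 we have 4·(45i^3 - 17i) ≥ 45(i+1)^3 - 17(i+1), since 4·(45i^3 - 17i) − (45(i+1)^3 - 17(i+1)) = 135i^3 - 135i^2 - 186i - 28, which is nonnegative for all i ≥ 7.
Combining, 2·4^(i + 1) ≥ 45(i+1)^3 - 17(i+1).
This completes the induction.
Hence the smallest such n_0 is 7.

n_0 = 7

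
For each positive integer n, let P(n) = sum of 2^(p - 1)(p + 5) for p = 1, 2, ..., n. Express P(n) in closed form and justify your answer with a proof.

P(n) = 2^n(n + 4) - 4

We claim P(n) = 2^n(n + 4) - 4 for all n ≥ 1.
When n = 1: P(1) = 6, and the closed form gives 6. They agree.
For the inductive step, assume it holds for an arbitrary p ≥ 1, so P(p) = 2^p(p + 4) - 4.
Then P(p+1) = P(p) + (2^p(p + 6)) = (2^p(p + 4) - 4) + (2^p(p + 6)).
Simplifying, P(p+1) = 2·2^p·p + 10·2^p - 4 = 2^(p+1)((p+1) + 4) - 4,
which is the closed form with n = p+1.
By the principle of mathematical induction, the result holds for all n ≥ 1.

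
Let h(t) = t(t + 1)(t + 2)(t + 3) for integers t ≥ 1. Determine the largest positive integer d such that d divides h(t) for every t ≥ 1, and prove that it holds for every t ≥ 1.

d = 24

Computing the first values: h(1) = 24 and h(2) = 120; gcd(24, 120) = 24, so d ≤ 24.
We prove 24 | t(t + 1)(t + 2)(t + 3) for all t ≥ 1 by induction on t.
When t = 1: h(1) = 24 = 24·(1), so 24 | h(1).
For the inductive step, assume it holds for an arbitrary j ≥ 1, i.e. 24 | h(j). Then
h(j+1) − h(j) = (j+1)·(j+2)·(j+3)·(j+4) − j·(j+1)·(j+2)·(j+3) = (j+1)·(j+2)·(j+3)·[(j+4) − j] = 4·(j+1)·(j+2)·(j+3). The product of 3 consecutive integers is divisible by (3)! = 6, so h(j+1) − h(j) is divisible by 4·6 = 24. By the inductive hypothesis 24 | h(j), hence 24 | h(j+1).
By induction, the statement is established for all t ≥ 1.
Therefore the largest such d is 24.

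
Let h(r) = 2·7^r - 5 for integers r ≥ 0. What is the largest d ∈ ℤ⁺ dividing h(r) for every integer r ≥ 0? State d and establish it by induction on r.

Computing the first values: h(0) = -3 and h(1) = 9; gcd(-3, 9) = 3, so d ≤ 3.
We prove 3 | 2·7^r - 5 for all r ≥ 0 by induction on r.
For the base case r = 0: h(0) = -3 = 3·(-1), so 3 | h(0).
For the inductive step, assume it holds for an arbitrary m ≥ 0, i.e. 3 | h(m). Then
h(m+1) = 2·7^(m+1) - 5 = 7·(2·7^m - 5) + 30 = 7·h(m) + 30. The first term is divisible by 3 by the inductive hypothesis, and 30 is divisible by 3. Hence 3 | h(m+1).
This completes the induction.
Therefore the largest such d is 3.

d = 3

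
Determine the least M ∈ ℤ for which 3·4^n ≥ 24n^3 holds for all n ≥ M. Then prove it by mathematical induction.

M = 5

At n = 4: 768 < 1536, so the inequality fails and M ≥ 5. We prove 3·4^n ≥ 24n^3 for all n ≥ 5.
For the base case n = 5: 3·4^n = 3072 and 24n^3 = 3000, so 3072 ≥ 3000.
Inductive step: assume the claim holds for n = m, so 3·4^m ≥ 24m^3.
Then 3·4^(m + 1) = 4·(3·4^m) ≥ 4·(24m^3).
Also, for m ≥ 5 we have 4·(24m^3) ≥ 24(m+1)^3, since 4 ≥ (1 + 1/m)^3 for all m ≥ 5.
Combining, 3·4^(m + 1) ≥ 24(m+1)^3.
By the principle of mathematical induction, the result holds for all n ≥ 5.
Hence the smallest such M is 5.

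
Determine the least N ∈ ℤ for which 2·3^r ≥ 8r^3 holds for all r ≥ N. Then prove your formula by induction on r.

N = 7

At r = 6: 1458 < 1728, so the inequality fails and N ≥ 7. We prove 2·3^r ≥ 8r^3 for all r ≥ 7.
For the base case r = 7: 2·3^r = 4374 and 8r^3 = 2744, so 4374 ≥ 2744.
Inductive step: assume the claim holds for r = i, so 2·3^i ≥ 8i^3.
Then 2·3^(i + 1) = 3·(2·3^i) ≥ 3·(8i^3).
Also, for i ≥ 7 we have 3·(8i^3) ≥ 8(i+1)^3, since 3 ≥ (1 + 1/i)^3 for all i ≥ 7.
Combining, 2·3^(i + 1) ≥ 8(i+1)^3.
By the principle of mathematical induction, the result holds for all r ≥ 7.
Hence the smallest such N is 7.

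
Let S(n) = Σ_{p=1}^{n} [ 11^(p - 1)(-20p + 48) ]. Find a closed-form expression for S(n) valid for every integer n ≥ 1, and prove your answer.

S(n) = 11^n(-2n + 5) - 5

We claim S(n) = 11^n(-2n + 5) - 5 for all n ≥ 1.
Base step (n = 1): S(1) = 28, and the closed form gives 28. They agree.
For the inductive step, assume it holds for an arbitrary p ≥ 1, so S(p) = 11^p(-2p + 5) - 5.
Then S(p+1) = S(p) + (11^p(-20p + 28)) = (11^p(-2p + 5) - 5) + (11^p(-20p + 28)).
Simplifying, S(p+1) = -22·11^p·p + 33·11^p - 5 = 11^(p+1)(-2(p+1) + 5) - 5,
which is the closed form with n = p+1.
Hence, by induction on n, the claim holds for every n ≥ 1.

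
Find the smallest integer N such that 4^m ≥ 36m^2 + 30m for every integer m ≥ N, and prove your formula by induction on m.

N = 6

At m = 5: 1024 < 1050, so the inequality fails and N ≥ 6. We prove 4^m ≥ 36m^2 + 30m for all m ≥ 6.
When m = 6: 4^m = 4096 and 36m^2 + 30m = 1476, so 4096 ≥ 1476.
Inductive step: assume the claim holds for m = j, so 4^j ≥ 36j^2 + 30j.
Then 4^(j + 1) = 4·(4^j) ≥ 4·(36j^2 + 30j).
Also, for j ≥ 6 we have 4·(36j^2 + 30j) ≥ 36(j+1)^2 + 30(j+1), since 4·(36j^2 + 30j) − (36(j+1)^2 + 30(j+1)) = 108j^2 + 18j - 66, which is nonnegative for all j ≥ 6.
Combining, 4^(j + 1) ≥ 36(j+1)^2 + 30(j+1).
By induction, the statement is established for all m ≥ 6.
Hence the smallest such N is 6.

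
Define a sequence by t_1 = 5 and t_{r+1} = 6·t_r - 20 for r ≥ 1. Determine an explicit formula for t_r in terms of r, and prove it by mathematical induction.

Computing the first terms: t_1 = 5, t_2 = 10, t_3 = 40. This suggests t_r = 6^(r - 1) + 4.
Base case (r = 1): the formula gives 5 = 5 = t_1.
For the inductive step, assume it holds for an arbitrary k ≥ 1, so t_k = 6^(k - 1) + 4.
Then t_{k+1} = 6·t_k - 20 = 6·(6^(k - 1) + 4) - 20 = 6^k + 4 = 6^((k+1) - 1) + 4,
which is the claimed formula at r = k+1.
By the principle of mathematical induction, the result holds for all r ≥ 1.

t_r = 6^(r - 1) + 4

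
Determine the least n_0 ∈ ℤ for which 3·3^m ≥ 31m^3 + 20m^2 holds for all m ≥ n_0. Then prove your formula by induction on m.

At m = 7: 6561 < 11613, so the inequality fails and n_0 ≥ 8. We prove 3·3^m ≥ 31m^3 + 20m^2 for all m ≥ 8.
Base step (m = 8): 3·3^m = 19683 and 31m^3 + 20m^2 = 17152, so 19683 ≥ 17152.
Suppose the result is true for m = k, so 3·3^k ≥ 31k^3 + 20k^2.
Then 3·3^(k + 1) = 3·(3·3^k) ≥ 3·(31k^3 + 20k^2).
Also, for k ≥ 8 we have 3·(31k^3 + 20k^2) ≥ 31(k+1)^3 + 20(k+1)^2, since 3·(31k^3 + 20k^2) − (31(k+1)^3 + 20(k+1)^2) = 62k^3 - 53k^2 - 133k - 51, which is nonnegative for all k ≥ 8.
Combining, 3·3^(k + 1) ≥ 31(k+1)^3 + 20(k+1)^2.
By the principle of mathematical induction, the result holds for all m ≥ 8.
Hence the smallest such n_0 is 8.

n_0 = 8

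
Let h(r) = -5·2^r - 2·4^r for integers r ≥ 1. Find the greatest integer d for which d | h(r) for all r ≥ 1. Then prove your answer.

d = 2

Computing the first values: h(1) = -18 and h(2) = -52; gcd(-18, -52) = 2, so d ≤ 2.
We prove 2 | -5·2^r - 2·4^r for all r ≥ 1 by induction on r.
Base case (r = 1): h(1) = -18 = 2·(-9), so 2 | h(1).
Inductive step: suppose the statement holds for some i ≥ 1, i.e. 2 | h(i). Then
h(i+1) − 4·h(i) = (-5·2^(i+1) - 2·4^(i+1)) − 4·(-5·2^i - 2·4^i) = (-5)·2^i·(2 − 4) = (10)·2^i. Since 2 | h(i) by the inductive hypothesis, 2 | 4·h(i); and 2 | 10 since 10 = 2·5. Therefore 2 | h(i+1).
Hence, by induction on r, the claim holds for every r ≥ 1.
Therefore the largest such d is 2.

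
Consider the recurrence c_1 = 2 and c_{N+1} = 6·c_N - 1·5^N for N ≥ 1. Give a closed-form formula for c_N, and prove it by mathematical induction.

c_N = 5^N - 3·6^(N - 1)

Computing the first terms: c_1 = 2, c_2 = 7, c_3 = 17. This suggests c_N = 5^N - 3·6^(N - 1).
Base case (N = 1): the formula gives 2 = 2 = c_1.
Inductive step: assume the claim holds for N = m, so c_m = 5^m - 3·6^(m - 1).
Then c_{m+1} = 6·c_m - 1·5^m = 6·(5^m - 3·6^(m - 1)) - 1·5^m = 5^(m + 1) - 3·6^m = 5^(m+1) - 3·6^((m+1) - 1),
which is the claimed formula at N = m+1.
By induction, the statement is established for all N ≥ 1.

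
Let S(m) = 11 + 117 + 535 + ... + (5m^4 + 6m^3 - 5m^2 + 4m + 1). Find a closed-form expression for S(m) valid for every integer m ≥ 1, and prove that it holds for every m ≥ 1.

We claim S(m) = m(m^4 + 4m^3 + 3m^2 + m + 2) for all m ≥ 1.
Base step (m = 1): S(1) = 11, and the closed form gives 11. They agree.
Inductive step: assume the claim holds for m = k, so S(k) = k(k^4 + 4k^3 + 3k^2 + k + 2).
Then S(k+1) = S(k) + (5k^4 + 26k^3 + 43k^2 + 32k + 11) = (k(k^4 + 4k^3 + 3k^2 + k + 2)) + (5k^4 + 26k^3 + 43k^2 + 32k + 11).
Simplifying, S(k+1) = (k + 1)(k^4 + 8k^3 + 21k^2 + 23k + 11) = (k+1)((k+1)^4 + 4(k+1)^3 + 3(k+1)^2 + (k+1) + 2),
which is the closed form with m = k+1.
This completes the induction.

S(m) = m(m^4 + 4m^3 + 3m^2 + m + 2)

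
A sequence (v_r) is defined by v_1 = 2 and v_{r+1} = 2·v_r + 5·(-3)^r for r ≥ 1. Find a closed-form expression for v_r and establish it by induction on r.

Computing the first terms: v_1 = 2, v_2 = -11, v_3 = 23. This suggests v_r = -(-3)^r - 2^(r - 1).
Base case (r = 1): the formula gives 2 = 2 = v_1.
Inductive step: assume the claim holds for r = p, so v_p = -(-3)^p - 2^(p - 1).
Then v_{p+1} = 2·v_p + 5·(-3)^p = 2·(-(-3)^p - 2^(p - 1)) + 5·(-3)^p = -(-3)^(p + 1) - 2^p = -(-3)^(p+1) - 2^((p+1) - 1),
which is the claimed formula at r = p+1.
This completes the induction.

v_r = -(-3)^r - 2^(r - 1)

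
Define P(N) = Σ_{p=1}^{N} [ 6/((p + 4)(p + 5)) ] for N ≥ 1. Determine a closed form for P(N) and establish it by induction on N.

We claim P(N) = 6N/(5(N + 5)) for all N ≥ 1.
Base case (N = 1): P(1) = 1/5, and the closed form gives 1/5. They agree.
Suppose the result is true for N = p, so P(p) = 6p/(5(p + 5)).
Then P(p+1) = P(p) + (6/((p + 5)(p + 6))) = (6p/(5(p + 5))) + (6/((p + 5)(p + 6))).
Simplifying, P(p+1) = 6(p + 1)/(5(p + 6)) = 6(p+1)/(5((p+1) + 5)),
which is the closed form with N = p+1.
By induction, the statement is established for all N ≥ 1.

P(N) = 6N/(5(N + 5))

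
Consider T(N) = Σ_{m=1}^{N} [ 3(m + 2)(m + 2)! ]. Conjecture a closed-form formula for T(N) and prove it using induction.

We claim T(N) = 3(N + 3)! - 18 for all N ≥ 1.
Base step (N = 1): T(1) = 54, and the closed form gives 54. They agree.
For the inductive step, assume it holds for an arbitrary m ≥ 1, so T(m) = 3(m + 3)! - 18.
Then T(m+1) = T(m) + (3(m + 3)(m + 3)!) = (3(m + 3)! - 18) + (3(m + 3)(m + 3)!).
Simplifying, T(m+1) = 3((m+1) + 3)! - 18,
which is the closed form with N = m+1.
By induction, the statement is established for all N ≥ 1.

T(N) = 3(N + 3)! - 18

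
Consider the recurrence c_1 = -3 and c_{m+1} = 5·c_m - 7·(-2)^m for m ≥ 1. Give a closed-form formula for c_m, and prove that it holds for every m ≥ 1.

c_m = (-2)^m - 5^(m - 1)

Computing the first terms: c_1 = -3, c_2 = -1, c_3 = -33. This suggests c_m = (-2)^m - 5^(m - 1).
For the base case m = 1: the formula gives -3 = -3 = c_1.
For the inductive step, assume it holds for an arbitrary i ≥ 1, so c_i = (-2)^i - 5^(i - 1).
Then c_{i+1} = 5·c_i - 7·(-2)^i = 5·((-2)^i - 5^(i - 1)) - 7·(-2)^i = (-2)^(i + 1) - 5^i = (-2)^(i+1) - 5^((i+1) - 1),
which is the claimed formula at m = i+1.
This completes the induction.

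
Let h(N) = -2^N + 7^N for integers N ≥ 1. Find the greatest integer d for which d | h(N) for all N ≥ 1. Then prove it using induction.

d = 5

Computing the first values: h(1) = 5 and h(2) = 45; gcd(5, 45) = 5, so d ≤ 5.
We prove 5 | -2^N + 7^N for all N ≥ 1 by induction on N.
For the base case N = 1: h(1) = 5 = 5·(1), so 5 | h(1).
Inductive step: suppose the statement holds for some p ≥ 1, i.e. 5 | h(p). Then
7^{p+1} − 2^{p+1} = 7·7^p − 2·2^p = 7·(7^p − 2^p) + (5)·2^p. The first term is divisible by 5 by the inductive hypothesis, and the second term (5)·2^p is divisible by 5 since 5 | 5. Hence 5 | h(p+1).
By induction, the statement is established for all N ≥ 1.
Therefore the largest such d is 5.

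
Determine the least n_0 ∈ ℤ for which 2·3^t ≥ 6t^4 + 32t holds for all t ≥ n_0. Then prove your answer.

At t = 9: 39366 < 39654, so the inequality fails and n_0 ≥ 10. We prove 2·3^t ≥ 6t^4 + 32t for all t ≥ 10.
For the base case t = 10: 2·3^t = 118098 and 6t^4 + 32t = 60320, so 118098 ≥ 60320.
For the inductive step, assume it holds for an arbitrary i ≥ 10, so 2·3^i ≥ 6i^4 + 32i.
Then 2·3^(i + 1) = 3·(2·3^i) ≥ 3·(6i^4 + 32i).
Also, for i ≥ 10 we have 3·(6i^4 + 32i) ≥ 6(i+1)^4 + 32(i+1), since 3·(6i^4 + 32i) − (6(i+1)^4 + 32(i+1)) = 12i^4 - 24i^3 - 36i^2 + 40i - 38, which is nonnegative for all i ≥ 10.
Combining, 2·3^(i + 1) ≥ 6(i+1)^4 + 32(i+1).
This completes the induction.
Hence the smallest such n_0 is 10.

n_0 = 10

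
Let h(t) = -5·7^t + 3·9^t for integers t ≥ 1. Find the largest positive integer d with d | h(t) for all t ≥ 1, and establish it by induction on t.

d = 2

Computing the first values: h(1) = -8 and h(2) = -2; gcd(-8, -2) = 2, so d ≤ 2.
We prove 2 | -5·7^t + 3·9^t for all t ≥ 1 by induction on t.
Base step (t = 1): h(1) = -8 = 2·(-4), so 2 | h(1).
Suppose the result is true for t = p, i.e. 2 | h(p). Then
h(p+1) − 9·h(p) = (-5·7^(p+1) + 3·9^(p+1)) − 9·(-5·7^p + 3·9^p) = (-5)·7^p·(7 − 9) = (10)·7^p. Since 2 | h(p) by the inductive hypothesis, 2 | 9·h(p); and 2 | 10 since 10 = 2·5. Therefore 2 | h(p+1).
Hence, by induction on t, the claim holds for every t ≥ 1.
Therefore the largest such d is 2.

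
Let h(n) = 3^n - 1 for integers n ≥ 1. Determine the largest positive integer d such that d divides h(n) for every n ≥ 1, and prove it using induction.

Computing the first values: h(1) = 2 and h(2) = 8; gcd(2, 8) = 2, so d ≤ 2.
We prove 2 | 3^n - 1 for all n ≥ 1 by induction on n.
When n = 1: h(1) = 2 = 2·(1), so 2 | h(1).
Suppose the result is true for n = r, i.e. 2 | h(r). Then
3^{r+1} − 1^{r+1} = 3·3^r − 1·1^r = 3·(3^r − 1^r) + (2)·1^r. The first term is divisible by 2 by the inductive hypothesis, and the second term (2)·1^r is divisible by 2 since 2 | 2. Hence 2 | h(r+1).
By the principle of mathematical induction, the result holds for all n ≥ 1.
Therefore the largest such d is 2.

d = 2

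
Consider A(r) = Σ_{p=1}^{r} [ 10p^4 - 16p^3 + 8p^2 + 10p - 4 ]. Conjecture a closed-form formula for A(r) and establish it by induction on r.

We claim A(r) = r(2r^4 + r^3 - 2r^2 + 5r + 2) for all r ≥ 1.
For the base case r = 1: A(1) = 8, and the closed form gives 8. They agree.
Inductive step: suppose the statement holds for some p ≥ 1, so A(p) = p(2p^4 + p^3 - 2p^2 + 5p + 2).
Then A(p+1) = A(p) + (10p^4 + 24p^3 + 20p^2 + 18p + 8) = (p(2p^4 + p^3 - 2p^2 + 5p + 2)) + (10p^4 + 24p^3 + 20p^2 + 18p + 8).
Simplifying, A(p+1) = (p + 1)(2p^4 + 9p^3 + 13p^2 + 12p + 8) = (p+1)(2(p+1)^4 + (p+1)^3 - 2(p+1)^2 + 5(p+1) + 2),
which is the closed form with r = p+1.
Hence, by induction on r, the claim holds for every r ≥ 1.

A(r) = r(2r^4 + r^3 - 2r^2 + 5r + 2)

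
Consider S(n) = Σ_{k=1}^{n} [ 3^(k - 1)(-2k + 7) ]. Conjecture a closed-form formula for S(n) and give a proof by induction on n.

We claim S(n) = 3^n(-n + 4) - 4 for all n ≥ 1.
Base case (n = 1): S(1) = 5, and the closed form gives 5. They agree.
Inductive step: suppose the statement holds for some k ≥ 1, so S(k) = 3^k(-k + 4) - 4.
Then S(k+1) = S(k) + (3^k(-2k + 5)) = (3^k(-k + 4) - 4) + (3^k(-2k + 5)).
Simplifying, S(k+1) = -3^(k + 1)k + 3^(k + 2) - 4 = 3^(k+1)(-(k+1) + 4) - 4,
which is the closed form with n = k+1.
Hence, by induction on n, the claim holds for every n ≥ 1.

S(n) = 3^n(-n + 4) - 4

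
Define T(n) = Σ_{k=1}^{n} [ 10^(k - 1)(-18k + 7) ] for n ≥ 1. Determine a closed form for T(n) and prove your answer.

We claim T(n) = 10^n(-2n + 1) - 1 for all n ≥ 1.
Base step (n = 1): T(1) = -11, and the closed form gives -11. They agree.
Inductive step: assume the claim holds for n = k, so T(k) = 10^k(-2k + 1) - 1.
Then T(k+1) = T(k) + (10^k(-18k - 11)) = (10^k(-2k + 1) - 1) + (10^k(-18k - 11)).
Simplifying, T(k+1) = -20·10^k·k - 10·10^k - 1 = 10^(k+1)(-2(k+1) + 1) - 1,
which is the closed form with n = k+1.
Hence, by induction on n, the claim holds for every n ≥ 1.

T(n) = 10^n(-2n + 1) - 1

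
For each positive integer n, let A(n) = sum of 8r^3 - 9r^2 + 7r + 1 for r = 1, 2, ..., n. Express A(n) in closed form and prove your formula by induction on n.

We claim A(n) = n(2n^3 + n^2 + n + 3) for all n ≥ 1.
For the base case n = 1: A(1) = 7, and the closed form gives 7. They agree.
Suppose the result is true for n = r, so A(r) = r(2r^3 + r^2 + r + 3).
Then A(r+1) = A(r) + (8r^3 + 15r^2 + 13r + 7) = (r(2r^3 + r^2 + r + 3)) + (8r^3 + 15r^2 + 13r + 7).
Simplifying, A(r+1) = (r + 1)(2r^3 + 7r^2 + 9r + 7) = (r+1)(2(r+1)^3 + (r+1)^2 + (r+1) + 3),
which is the closed form with n = r+1.
By induction, the statement is established for all n ≥ 1.

A(n) = n(2n^3 + n^2 + n + 3)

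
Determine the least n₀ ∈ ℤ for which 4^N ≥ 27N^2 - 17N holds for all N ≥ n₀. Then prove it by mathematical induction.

At N = 4: 256 < 364, so the inequality fails and n₀ ≥ 5. We prove 4^N ≥ 27N^2 - 17N for all N ≥ 5.
For the base case N = 5: 4^N = 1024 and 27N^2 - 17N = 590, so 1024 ≥ 590.
Inductive step: suppose the statement holds for some j ≥ 5, so 4^j ≥ 27j^2 - 17j.
Then 4^(j + 1) = 4·(4^j) ≥ 4·(27j^2 - 17j).
Also, for j ≥ 5 we have 4·(27j^2 - 17j) ≥ 27(j+1)^2 - 17(j+1), since 4·(27j^2 - 17j) − (27(j+1)^2 - 17(j+1)) = 81j^2 - 105j - 10, which is nonnegative for all j ≥ 5.
Combining, 4^(j + 1) ≥ 27(j+1)^2 - 17(j+1).
This completes the induction.
Hence the smallest such n₀ is 5.

n₀ = 5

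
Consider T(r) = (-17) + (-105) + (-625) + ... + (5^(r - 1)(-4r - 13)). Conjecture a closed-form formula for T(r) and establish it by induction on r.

T(r) = -5^r(r + 3) + 3

We claim T(r) = -5^r(r + 3) + 3 for all r ≥ 1.
When r = 1: T(1) = -17, and the closed form gives -17. They agree.
Inductive step: assume the claim holds for r = i, so T(i) = -5^i(i + 3) + 3.
Then T(i+1) = T(i) + (5^i(-4i - 17)) = (-5^i(i + 3) + 3) + (5^i(-4i - 17)).
Simplifying, T(i+1) = -5·5^i·i - 20·5^i + 3 = -5^(i+1)((i+1) + 3) + 3,
which is the closed form with r = i+1.
Hence, by induction on r, the claim holds for every r ≥ 1.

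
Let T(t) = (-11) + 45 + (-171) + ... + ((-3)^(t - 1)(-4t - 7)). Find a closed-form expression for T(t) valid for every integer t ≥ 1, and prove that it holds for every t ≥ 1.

We claim T(t) = (-3)^t(t + 2) - 2 for all t ≥ 1.
When t = 1: T(1) = -11, and the closed form gives -11. They agree.
For the inductive step, assume it holds for an arbitrary m ≥ 1, so T(m) = (-3)^m(m + 2) - 2.
Then T(m+1) = T(m) + ((-3)^m(-4m - 11)) = ((-3)^m(m + 2) - 2) + ((-3)^m(-4m - 11)).
Simplifying, T(m+1) = -3(-3)^m·m - 9(-3)^m - 2 = (-3)^(m+1)((m+1) + 2) - 2,
which is the closed form with t = m+1.
Hence, by induction on t, the claim holds for every t ≥ 1.

T(t) = (-3)^t(t + 2) - 2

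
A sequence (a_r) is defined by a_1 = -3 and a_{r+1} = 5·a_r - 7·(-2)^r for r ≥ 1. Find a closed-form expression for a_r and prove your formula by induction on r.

Computing the first terms: a_1 = -3, a_2 = -1, a_3 = -33. This suggests a_r = (-2)^r - 5^(r - 1).
Base step (r = 1): the formula gives -3 = -3 = a_1.
Suppose the result is true for r = m, so a_m = (-2)^m - 5^(m - 1).
Then a_{m+1} = 5·a_m - 7·(-2)^m = 5·((-2)^m - 5^(m - 1)) - 7·(-2)^m = (-2)^(m + 1) - 5^m = (-2)^(m+1) - 5^((m+1) - 1),
which is the claimed formula at r = m+1.
This completes the induction.

a_r = (-2)^r - 5^(r - 1)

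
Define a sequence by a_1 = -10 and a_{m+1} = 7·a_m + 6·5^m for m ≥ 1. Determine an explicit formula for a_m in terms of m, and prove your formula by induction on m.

a_m = -3·5^m + 5·7^(m - 1)

Computing the first terms: a_1 = -10, a_2 = -40, a_3 = -130. This suggests a_m = -3·5^m + 5·7^(m - 1).
When m = 1: the formula gives -10 = -10 = a_1.
For the inductive step, assume it holds for an arbitrary j ≥ 1, so a_j = -3·5^j + 5·7^(j - 1).
Then a_{j+1} = 7·a_j + 6·5^j = 7·(-3·5^j + 5·7^(j - 1)) + 6·5^j = -3·5^(j + 1) + 5·7^j = -3·5^(j+1) + 5·7^((j+1) - 1),
which is the claimed formula at m = j+1.
Hence, by induction on m, the claim holds for every m ≥ 1.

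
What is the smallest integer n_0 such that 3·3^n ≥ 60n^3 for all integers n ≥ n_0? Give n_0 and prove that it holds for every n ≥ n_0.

n_0 = 9

At n = 8: 19683 < 30720, so the inequality fails and n_0 ≥ 9. We prove 3·3^n ≥ 60n^3 for all n ≥ 9.
When n = 9: 3·3^n = 59049 and 60n^3 = 43740, so 59049 ≥ 43740.
For the inductive step, assume it holds for an arbitrary i ≥ 9, so 3·3^i ≥ 60i^3.
Then 3·3^(i + 1) = 3·(3·3^i) ≥ 3·(60i^3).
Also, for i ≥ 9 we have 3·(60i^3) ≥ 60(i+1)^3, since 3 ≥ (1 + 1/i)^3 for all i ≥ 9.
Combining, 3·3^(i + 1) ≥ 60(i+1)^3.
This completes the induction.
Hence the smallest such n_0 is 9.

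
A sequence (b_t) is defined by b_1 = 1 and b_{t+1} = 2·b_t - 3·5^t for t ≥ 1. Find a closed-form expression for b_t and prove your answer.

b_t = 3·2^t - 5^t

Computing the first terms: b_1 = 1, b_2 = -13, b_3 = -101. This suggests b_t = 3·2^t - 5^t.
Base step (t = 1): the formula gives 1 = 1 = b_1.
Inductive step: suppose the statement holds for some r ≥ 1, so b_r = 3·2^r - 5^r.
Then b_{r+1} = 2·b_r - 3·5^r = 2·(3·2^r - 5^r) - 3·5^r = 3·2^(r + 1) - 5^(r + 1),
which is the claimed formula at t = r+1.
By induction, the statement is established for all t ≥ 1.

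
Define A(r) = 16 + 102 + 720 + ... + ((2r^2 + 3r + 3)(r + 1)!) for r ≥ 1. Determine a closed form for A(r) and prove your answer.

We claim A(r) = (2r + 1)(r + 2)! - 2 for all r ≥ 1.
Base step (r = 1): A(1) = 16, and the closed form gives 16. They agree.
Inductive step: assume the claim holds for r = k, so A(k) = (2k + 1)(k + 2)! - 2.
Then A(k+1) = A(k) + ((2k^2 + 7k + 8)(k + 2)!) = ((2k + 1)(k + 2)! - 2) + ((2k^2 + 7k + 8)(k + 2)!).
Simplifying, A(k+1) = (2(k+1) + 1)((k+1) + 2)! - 2,
which is the closed form with r = k+1.
By induction, the statement is established for all r ≥ 1.

A(r) = (2r + 1)(r + 2)! - 2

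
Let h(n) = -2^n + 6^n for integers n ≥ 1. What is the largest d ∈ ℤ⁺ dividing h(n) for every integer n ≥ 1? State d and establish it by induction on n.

d = 4

Computing the first values: h(1) = 4 and h(2) = 32; gcd(4, 32) = 4, so d ≤ 4.
We prove 4 | -2^n + 6^n for all n ≥ 1 by induction on n.
Base case (n = 1): h(1) = 4 = 4·(1), so 4 | h(1).
Suppose the result is true for n = r, i.e. 4 | h(r). Then
6^{r+1} − 2^{r+1} = 6·6^r − 2·2^r = 6·(6^r − 2^r) + (4)·2^r. The first term is divisible by 4 by the inductive hypothesis, and the second term (4)·2^r is divisible by 4 since 4 | 4. Hence 4 | h(r+1).
By induction, the statement is established for all n ≥ 1.
Therefore the largest such d is 4.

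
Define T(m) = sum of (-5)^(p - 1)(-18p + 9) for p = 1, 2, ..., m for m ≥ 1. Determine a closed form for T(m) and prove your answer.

T(m) = (-5)^m(3m - 1) + 1

We claim T(m) = (-5)^m(3m - 1) + 1 for all m ≥ 1.
For the base case m = 1: T(1) = -9, and the closed form gives -9. They agree.
For the inductive step, assume it holds for an arbitrary p ≥ 1, so T(p) = (-5)^p(3p - 1) + 1.
Then T(p+1) = T(p) + ((-5)^p(-18p - 9)) = ((-5)^p(3p - 1) + 1) + ((-5)^p(-18p - 9)).
Simplifying, T(p+1) = -15(-5)^p·p - 10(-5)^p + 1 = (-5)^(p+1)(3(p+1) - 1) + 1,
which is the closed form with m = p+1.
This completes the induction.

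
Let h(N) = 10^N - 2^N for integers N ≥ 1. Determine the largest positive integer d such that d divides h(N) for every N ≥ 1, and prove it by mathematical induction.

Computing the first values: h(1) = 8 and h(2) = 96; gcd(8, 96) = 8, so d ≤ 8.
We prove 8 | 10^N - 2^N for all N ≥ 1 by induction on N.
Base step (N = 1): h(1) = 8 = 8·(1), so 8 | h(1).
Inductive step: suppose the statement holds for some r ≥ 1, i.e. 8 | h(r). Then
10^{r+1} − 2^{r+1} = 10·10^r − 2·2^r = 10·(10^r − 2^r) + (8)·2^r. The first term is divisible by 8 by the inductive hypothesis, and the second term (8)·2^r is divisible by 8 since 8 | 8. Hence 8 | h(r+1).
By induction, the statement is established for all N ≥ 1.
Therefore the largest such d is 8.

d = 8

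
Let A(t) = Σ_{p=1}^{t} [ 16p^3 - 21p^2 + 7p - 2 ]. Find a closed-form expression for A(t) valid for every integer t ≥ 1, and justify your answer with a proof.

A(t) = t(t - 1)(4t^2 + 5t + 2)

We claim A(t) = t(t - 1)(4t^2 + 5t + 2) for all t ≥ 1.
When t = 1: A(1) = 0, and the closed form gives 0. They agree.
Suppose the result is true for t = p, so A(p) = p(4p^3 + p^2 - 3p - 2).
Then A(p+1) = A(p) + (p(16p^2 + 27p + 13)) = (p(4p^3 + p^2 - 3p - 2)) + (p(16p^2 + 27p + 13)).
Simplifying, A(p+1) = p(p + 1)(4p^2 + 13p + 11) = (p+1)((p+1) - 1)(4(p+1)^2 + 5(p+1) + 2),
which is the closed form with t = p+1.
This completes the induction.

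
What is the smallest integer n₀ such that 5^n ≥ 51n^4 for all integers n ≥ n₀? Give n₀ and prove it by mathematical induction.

At n = 7: 78125 < 122451, so the inequality fails and n₀ ≥ 8. We prove 5^n ≥ 51n^4 for all n ≥ 8.
For the base case n = 8: 5^n = 390625 and 51n^4 = 208896, so 390625 ≥ 208896.
Inductive step: assume the claim holds for n = m, so 5^m ≥ 51m^4.
Then 5^(m + 1) = 5·(5^m) ≥ 5·(51m^4).
Also, for m ≥ 8 we have 5·(51m^4) ≥ 51(m+1)^4, since 5 ≥ (1 + 1/m)^4 for all m ≥ 8.
Combining, 5^(m + 1) ≥ 51(m+1)^4.
This completes the induction.
Hence the smallest such n₀ is 8.

n₀ = 8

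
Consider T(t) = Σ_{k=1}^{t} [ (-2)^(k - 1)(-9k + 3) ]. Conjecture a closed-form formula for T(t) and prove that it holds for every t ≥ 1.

We claim T(t) = 3(-2)^t·t for all t ≥ 1.
For the base case t = 1: T(1) = -6, and the closed form gives -6. They agree.
Inductive step: suppose the statement holds for some k ≥ 1, so T(k) = 3(-2)^k·k.
Then T(k+1) = T(k) + ((-2)^k(-9k - 6)) = (3(-2)^k·k) + ((-2)^k(-9k - 6)).
Simplifying, T(k+1) = (-2)^(k + 1)(3k + 3) = 3(-2)^(k+1)·(k+1),
which is the closed form with t = k+1.
By the principle of mathematical induction, the result holds for all t ≥ 1.

T(t) = 3(-2)^t·t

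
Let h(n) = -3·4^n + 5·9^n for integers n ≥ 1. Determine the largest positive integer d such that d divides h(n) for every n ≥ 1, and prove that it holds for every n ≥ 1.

d = 3

Computing the first values: h(1) = 33 and h(2) = 357; gcd(33, 357) = 3, so d ≤ 3.
We prove 3 | -3·4^n + 5·9^n for all n ≥ 1 by induction on n.
Base case (n = 1): h(1) = 33 = 3·(11), so 3 | h(1).
Inductive step: assume the claim holds for n = m, i.e. 3 | h(m). Then
h(m+1) − 9·h(m) = (-3·4^(m+1) + 5·9^(m+1)) − 9·(-3·4^m + 5·9^m) = (-3)·4^m·(4 − 9) = (15)·4^m. Since 3 | h(m) by the inductive hypothesis, 3 | 9·h(m); and 3 | 15 since 15 = 3·5. Therefore 3 | h(m+1).
By induction, the statement is established for all n ≥ 1.
Therefore the largest such d is 3.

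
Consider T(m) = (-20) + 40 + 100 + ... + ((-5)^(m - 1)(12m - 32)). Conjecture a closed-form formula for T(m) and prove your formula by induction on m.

We claim T(m) = (-5)^m(-2m + 5) - 5 for all m ≥ 1.
When m = 1: T(1) = -20, and the closed form gives -20. They agree.
For the inductive step, assume it holds for an arbitrary p ≥ 1, so T(p) = (-5)^p(-2p + 5) - 5.
Then T(p+1) = T(p) + ((-5)^p(12p - 20)) = ((-5)^p(-2p + 5) - 5) + ((-5)^p(12p - 20)).
Simplifying, T(p+1) = 10(-5)^p·p - 15(-5)^p - 5 = (-5)^(p+1)(-2(p+1) + 5) - 5,
which is the closed form with m = p+1.
By the principle of mathematical induction, the result holds for all m ≥ 1.

T(m) = (-5)^m(-2m + 5) - 5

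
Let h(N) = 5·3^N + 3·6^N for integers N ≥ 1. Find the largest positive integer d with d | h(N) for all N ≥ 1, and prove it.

Computing the first values: h(1) = 33 and h(2) = 153; gcd(33, 153) = 3, so d ≤ 3.
We prove 3 | 5·3^N + 3·6^N for all N ≥ 1 by induction on N.
When N = 1: h(1) = 33 = 3·(11), so 3 | h(1).
Inductive step: assume the claim holds for N = k, i.e. 3 | h(k). Then
h(k+1) − 6·h(k) = (5·3^(k+1) + 3·6^(k+1)) − 6·(5·3^k + 3·6^k) = (5)·3^k·(3 − 6) = (-15)·3^k. Since 3 | h(k) by the inductive hypothesis, 3 | 6·h(k); and 3 | -15 since -15 = 3·-5. Therefore 3 | h(k+1).
By the principle of mathematical induction, the result holds for all N ≥ 1.
Therefore the largest such d is 3.

d = 3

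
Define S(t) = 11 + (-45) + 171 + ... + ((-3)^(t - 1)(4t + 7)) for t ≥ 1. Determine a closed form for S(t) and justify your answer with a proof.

S(t) = -(-3)^t(t + 2) + 2

We claim S(t) = -(-3)^t(t + 2) + 2 for all t ≥ 1.
Base step (t = 1): S(1) = 11, and the closed form gives 11. They agree.
Suppose the result is true for t = r, so S(r) = -(-3)^r(r + 2) + 2.
Then S(r+1) = S(r) + ((-3)^r(4r + 11)) = (-(-3)^r(r + 2) + 2) + ((-3)^r(4r + 11)).
Simplifying, S(r+1) = -(-3)^(r + 1)r + (-3)^(r + 2) + 2 = -(-3)^(r+1)((r+1) + 2) + 2,
which is the closed form with t = r+1.
By induction, the statement is established for all t ≥ 1.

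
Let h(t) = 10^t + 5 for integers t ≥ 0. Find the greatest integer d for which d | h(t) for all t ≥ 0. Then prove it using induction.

d = 3

Computing the first values: h(0) = 6 and h(1) = 15; gcd(6, 15) = 3, so d ≤ 3.
We prove 3 | 10^t + 5 for all t ≥ 0 by induction on t.
Base step (t = 0): h(0) = 6 = 3·(2), so 3 | h(0).
For the inductive step, assume it holds for an arbitrary k ≥ 0, i.e. 3 | h(k). Then
h(k+1) = 10^(k+1) + 5 = 10·(10^k + 5) - 45 = 10·h(k) - 45. The first term is divisible by 3 by the inductive hypothesis, and -45 is divisible by 3. Hence 3 | h(k+1).
By the principle of mathematical induction, the result holds for all t ≥ 0.
Therefore the largest such d is 3.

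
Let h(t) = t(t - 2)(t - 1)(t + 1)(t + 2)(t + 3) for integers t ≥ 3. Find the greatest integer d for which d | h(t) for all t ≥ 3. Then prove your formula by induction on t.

Computing the first values: h(3) = 720 and h(4) = 5040; gcd(720, 5040) = 720, so d ≤ 720.
We prove 720 | t(t - 2)(t - 1)(t + 1)(t + 2)(t + 3) for all t ≥ 3 by induction on t.
Base step (t = 3): h(3) = 720 = 720·(1), so 720 | h(3).
Inductive step: suppose the statement holds for some r ≥ 3, i.e. 720 | h(r). Then
h(r+1) − h(r) = (r-1)·r·(r+1)·(r+2)·(r+3)·(r+4) − (r-2)·(r-1)·r·(r+1)·(r+2)·(r+3) = (r-1)·r·(r+1)·(r+2)·(r+3)·[(r+4) − (r-2)] = 6·(r-1)·r·(r+1)·(r+2)·(r+3). The product of 5 consecutive integers is divisible by (5)! = 120, so h(r+1) − h(r) is divisible by 6·120 = 720. By the inductive hypothesis 720 | h(r), hence 720 | h(r+1).
This completes the induction.
Therefore the largest such d is 720.

d = 720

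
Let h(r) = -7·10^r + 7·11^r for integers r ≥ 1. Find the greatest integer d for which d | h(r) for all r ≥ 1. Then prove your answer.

Computing the first values: h(1) = 7 and h(2) = 147; gcd(7, 147) = 7, so d ≤ 7.
We prove 7 | -7·10^r + 7·11^r for all r ≥ 1 by induction on r.
When r = 1: h(1) = 7 = 7·(1), so 7 | h(1).
For the inductive step, assume it holds for an arbitrary k ≥ 1, i.e. 7 | h(k). Then
h(k+1) − 11·h(k) = (-7·10^(k+1) + 7·11^(k+1)) − 11·(-7·10^k + 7·11^k) = (-7)·10^k·(10 − 11) = (7)·10^k. Since 7 | h(k) by the inductive hypothesis, 7 | 11·h(k); and 7 | 7 since 7 = 7·1. Therefore 7 | h(k+1).
Hence, by induction on r, the claim holds for every r ≥ 1.
Therefore the largest such d is 7.

d = 7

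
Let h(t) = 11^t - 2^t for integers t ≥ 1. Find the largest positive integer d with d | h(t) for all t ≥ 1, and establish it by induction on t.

Computing the first values: h(1) = 9 and h(2) = 117; gcd(9, 117) = 9, so d ≤ 9.
We prove 9 | 11^t - 2^t for all t ≥ 1 by induction on t.
For the base case t = 1: h(1) = 9 = 9·(1), so 9 | h(1).
Suppose the result is true for t = k, i.e. 9 | h(k). Then
11^{k+1} − 2^{k+1} = 11·11^k − 2·2^k = 11·(11^k − 2^k) + (9)·2^k. The first term is divisible by 9 by the inductive hypothesis, and the second term (9)·2^k is divisible by 9 since 9 | 9. Hence 9 | h(k+1).
By the principle of mathematical induction, the result holds for all t ≥ 1.
Therefore the largest such d is 9.

d = 9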